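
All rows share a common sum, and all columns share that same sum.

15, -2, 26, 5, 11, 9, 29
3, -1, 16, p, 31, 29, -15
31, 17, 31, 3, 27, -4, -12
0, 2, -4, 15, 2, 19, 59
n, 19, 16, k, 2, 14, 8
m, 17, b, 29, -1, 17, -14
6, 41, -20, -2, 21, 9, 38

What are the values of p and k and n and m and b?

p = 30, k = 13, n = 21, m = 17, b = 28

Rows 1 and 3 both sum to 93, so that's the common total.
Row 2 has 3 − 1 + 16 + 31 + 29 − 15 = 63; the blank must be 93 − 63 = 30.
Column 4 has 5 + 30 + 3 + 15 + 29 − 2 = 80; the blank must be 93 − 80 = 13.
Row 5 has 19 + 16 + 13 + 2 + 14 + 8 = 72; the blank must be 93 − 72 = 21.
Column 1 has 15 + 3 + 31 + 0 + 21 + 6 = 76; the blank must be 93 − 76 = 17.
Row 6 has 17 + 17 + 29 − 1 + 17 − 14 = 65; the blank must be 93 − 65 = 28.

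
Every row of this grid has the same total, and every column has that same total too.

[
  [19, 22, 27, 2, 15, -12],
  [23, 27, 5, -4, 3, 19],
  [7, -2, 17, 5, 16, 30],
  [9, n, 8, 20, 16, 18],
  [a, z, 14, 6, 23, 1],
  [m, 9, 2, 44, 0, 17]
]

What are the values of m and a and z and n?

Rows 1 and 2 both sum to 73, so that's the common total.
The known cells in row 4 total 71, leaving 73 − 71 = 2 for the blank.
The known cells in row 6 total 72, leaving 73 − 72 = 1 for the blank.
The known cells in column 1 total 59, leaving 73 − 59 = 14 for the blank.
The known cells in row 5 total 58, leaving 73 − 58 = 15 for the blank.

m = 1, a = 14, z = 15, n = 2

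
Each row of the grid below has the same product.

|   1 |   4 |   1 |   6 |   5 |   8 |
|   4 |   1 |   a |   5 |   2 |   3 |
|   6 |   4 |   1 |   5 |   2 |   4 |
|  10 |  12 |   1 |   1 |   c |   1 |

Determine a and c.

Rows 1 and 3 each multiply to 960, so every row has product 960.
Row 2: 4×1×5×2×3 = 120, so the missing entry is 960 ÷ 120 = 8.
Row 4: 10×12×1×1×1 = 120, so the missing entry is 960 ÷ 120 = 8.

a = 8, c = 8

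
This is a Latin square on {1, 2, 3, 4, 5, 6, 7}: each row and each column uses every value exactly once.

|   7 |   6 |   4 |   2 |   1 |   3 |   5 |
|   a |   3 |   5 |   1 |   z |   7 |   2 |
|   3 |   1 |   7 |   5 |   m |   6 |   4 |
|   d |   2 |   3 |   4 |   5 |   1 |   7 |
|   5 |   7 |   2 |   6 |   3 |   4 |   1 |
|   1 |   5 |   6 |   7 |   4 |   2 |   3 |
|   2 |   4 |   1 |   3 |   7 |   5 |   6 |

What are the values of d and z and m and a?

At (row 3, col 5): row 3 already has {1, 3, 4, 5, 6, 7}, so the value is 2.
Cell (2,5): column 5 already has {1, 2, 3, 4, 5, 7} → 6.
Cell (2,1): row 2 already has {1, 2, 3, 5, 6, 7} → 4.
Cell (4,1): row 4 already has {1, 2, 3, 4, 5, 7} → 6.

d = 6, z = 6, m = 2, a = 4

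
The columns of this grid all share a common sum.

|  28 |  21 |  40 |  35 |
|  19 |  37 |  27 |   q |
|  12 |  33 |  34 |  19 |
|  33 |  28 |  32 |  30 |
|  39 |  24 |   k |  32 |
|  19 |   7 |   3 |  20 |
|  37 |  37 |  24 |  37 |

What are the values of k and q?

Columns 1 and 2 both add up to 187, so every column sums to 187.
Column 3: 40 + 27 + 34 + 32 + 3 + 24 = 160, so the missing entry is 187 − 160 = 27.
Column 4: 35 + 19 + 30 + 32 + 20 + 37 = 173, so the missing entry is 187 − 173 = 14.

k = 27, q = 14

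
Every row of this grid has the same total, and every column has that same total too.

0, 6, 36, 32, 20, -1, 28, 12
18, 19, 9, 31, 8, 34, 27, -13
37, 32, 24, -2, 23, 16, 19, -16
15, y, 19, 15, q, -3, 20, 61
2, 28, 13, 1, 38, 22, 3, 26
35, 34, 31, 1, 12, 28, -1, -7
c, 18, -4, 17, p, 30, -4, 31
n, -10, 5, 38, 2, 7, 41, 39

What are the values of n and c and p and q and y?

n = 11, c = 15, p = 30, q = 0, y = 6

Rows 1 and 2 both sum to 133, so that's the common total.
Column 2: 6 + 19 + 32 + 28 + 34 + 18 − 10 = 127, so its missing entry is 133 − 127 = 6.
Row 4: 15 + 6 + 19 + 15 − 3 + 20 + 61 = 133, so its missing entry is 133 − 133 = 0.
Row 8: -10 + 5 + 38 + 2 + 7 + 41 + 39 = 122, so its missing entry is 133 − 122 = 11.
Column 5: 20 + 8 + 23 + 0 + 38 + 12 + 2 = 103, so its missing entry is 133 − 103 = 30.
Row 7: 18 − 4 + 17 + 30 + 30 − 4 + 31 = 118, so its missing entry is 133 − 118 = 15.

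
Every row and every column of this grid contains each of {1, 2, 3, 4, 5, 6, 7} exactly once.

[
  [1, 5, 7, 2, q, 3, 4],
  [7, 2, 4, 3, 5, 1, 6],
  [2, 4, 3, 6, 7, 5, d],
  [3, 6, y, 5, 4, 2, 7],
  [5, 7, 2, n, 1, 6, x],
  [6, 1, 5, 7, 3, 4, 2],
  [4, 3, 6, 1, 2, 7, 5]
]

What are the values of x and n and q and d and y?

x = 3, n = 4, q = 6, d = 1, y = 1

For row 1, column 5: row 1 already has {1, 2, 3, 4, 5, 7}; that leaves 6.
At (row 5, col 4): column 4 already has {1, 2, 3, 5, 6, 7}, so the value is 4.
Cell (5,7): row 5 already has {1, 2, 4, 5, 6, 7} → 3.
For row 3, column 7: row 3 already has {2, 3, 4, 5, 6, 7}; that leaves 1.
At (row 4, col 3): row 4 already has {2, 3, 4, 5, 6, 7}, so the value is 1.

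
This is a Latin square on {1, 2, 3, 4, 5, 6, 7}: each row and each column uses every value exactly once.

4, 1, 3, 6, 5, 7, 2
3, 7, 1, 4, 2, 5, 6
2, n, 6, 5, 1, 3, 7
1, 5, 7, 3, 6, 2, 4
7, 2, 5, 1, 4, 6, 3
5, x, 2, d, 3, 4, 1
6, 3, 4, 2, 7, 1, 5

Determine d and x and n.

Cell (6,4): column 4 already has {1, 2, 3, 4, 5, 6} → 7.
At (row 3, col 2): row 3 already has {1, 2, 3, 5, 6, 7}, so the value is 4.
For row 6, column 2: row 6 already has {1, 2, 3, 4, 5, 7}; that leaves 6.

d = 7, x = 6, n = 4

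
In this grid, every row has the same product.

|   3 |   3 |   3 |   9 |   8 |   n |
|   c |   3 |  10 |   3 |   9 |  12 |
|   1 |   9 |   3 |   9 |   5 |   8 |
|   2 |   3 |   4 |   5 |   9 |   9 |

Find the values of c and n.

Rows 3 and 4 each multiply to 9720, so every row has product 9720.
Row 2: 3×10×3×9×12 = 9720, so the missing entry is 9720 ÷ 9720 = 1.
Row 1: 3×3×3×9×8 = 1944, so the missing entry is 9720 ÷ 1944 = 5.

c = 1, n = 5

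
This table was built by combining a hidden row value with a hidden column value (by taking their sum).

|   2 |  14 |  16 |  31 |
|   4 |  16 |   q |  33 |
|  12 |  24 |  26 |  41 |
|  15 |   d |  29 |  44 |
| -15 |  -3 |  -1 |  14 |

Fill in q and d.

The difference between any two rows is the same in every column — this is an addition table with the headers hidden.
Row 2 minus row 1 is 33 − 31 = 2, so its entry in column 3 is 16 + 2 = 18.
Row 4 minus row 1 is 44 − 31 = 13, so its entry in column 2 is 14 + 13 = 27.

q = 18, d = 27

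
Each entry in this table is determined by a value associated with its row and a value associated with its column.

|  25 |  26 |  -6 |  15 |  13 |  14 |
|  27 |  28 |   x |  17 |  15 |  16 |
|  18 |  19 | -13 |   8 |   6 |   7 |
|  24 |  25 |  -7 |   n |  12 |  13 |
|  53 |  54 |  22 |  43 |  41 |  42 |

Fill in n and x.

The difference between any two rows is the same in every column — this is an addition table with the headers hidden.
Row 4 minus row 1 is 13 − 14 = -1, so its entry in column 4 is 15 + (-1) = 14.
Row 2 minus row 1 is 16 − 14 = 2, so its entry in column 3 is -6 + 2 = -4.

n = 14, x = -4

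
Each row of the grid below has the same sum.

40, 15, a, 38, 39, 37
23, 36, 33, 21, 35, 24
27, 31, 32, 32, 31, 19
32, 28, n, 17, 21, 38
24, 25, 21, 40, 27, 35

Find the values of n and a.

n = 36, a = 3

The complete rows each total 172.
Row 4 is missing 172 − 136 = 36 (since 32 + 28 + 17 + 21 + 38 = 136).
Row 1 is missing 172 − 169 = 3 (since 40 + 15 + 38 + 39 + 37 = 169).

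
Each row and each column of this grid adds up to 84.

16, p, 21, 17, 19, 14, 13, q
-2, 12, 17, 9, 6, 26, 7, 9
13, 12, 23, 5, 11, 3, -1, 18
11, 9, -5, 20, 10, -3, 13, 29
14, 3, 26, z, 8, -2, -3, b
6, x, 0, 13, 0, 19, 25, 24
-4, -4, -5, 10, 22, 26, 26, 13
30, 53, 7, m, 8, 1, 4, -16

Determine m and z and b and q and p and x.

The known cells in row 6 total 87, leaving 84 − 87 = -3 for the blank.
The known cells in column 2 total 82, leaving 84 − 82 = 2 for the blank.
The known cells in row 1 total 102, leaving 84 − 102 = -18 for the blank.
The known cells in row 8 total 87, leaving 84 − 87 = -3 for the blank.
The known cells in column 4 total 71, leaving 84 − 71 = 13 for the blank.
The known cells in row 5 total 59, leaving 84 − 59 = 25 for the blank.

m = -3, z = 13, b = 25, q = -18, p = 2, x = -3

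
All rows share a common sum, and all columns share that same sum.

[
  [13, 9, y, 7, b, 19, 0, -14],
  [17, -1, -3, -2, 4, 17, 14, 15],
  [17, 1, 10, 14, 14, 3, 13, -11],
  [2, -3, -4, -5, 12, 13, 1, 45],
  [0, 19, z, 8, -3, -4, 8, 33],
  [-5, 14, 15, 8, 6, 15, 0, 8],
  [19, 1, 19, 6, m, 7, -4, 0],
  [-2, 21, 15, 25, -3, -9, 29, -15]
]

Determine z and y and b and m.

Rows 2 and 3 both sum to 61, so that's the common total.
Row 7: 19 + 1 + 19 + 6 + 7 − 4 + 0 = 48, so its missing entry is 61 − 48 = 13.
Column 5: 4 + 14 + 12 − 3 + 6 + 13 − 3 = 43, so its missing entry is 61 − 43 = 18.
Row 1: 13 + 9 + 7 + 18 + 19 + 0 − 14 = 52, so its missing entry is 61 − 52 = 9.
Row 5: 0 + 19 + 8 − 3 − 4 + 8 + 33 = 61, so its missing entry is 61 − 61 = 0.

z = 0, y = 9, b = 18, m = 13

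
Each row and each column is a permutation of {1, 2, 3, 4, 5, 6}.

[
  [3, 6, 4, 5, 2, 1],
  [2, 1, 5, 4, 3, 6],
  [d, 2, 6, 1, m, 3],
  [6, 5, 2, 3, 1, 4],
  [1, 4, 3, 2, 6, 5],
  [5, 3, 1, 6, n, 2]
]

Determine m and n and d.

Cell (6,5): row 6 already has {1, 2, 3, 5, 6} → 4.
Cell (3,5): column 5 already has {1, 2, 3, 4, 6} → 5.
Cell (3,1): row 3 already has {1, 2, 3, 5, 6} → 4.

m = 5, n = 4, d = 4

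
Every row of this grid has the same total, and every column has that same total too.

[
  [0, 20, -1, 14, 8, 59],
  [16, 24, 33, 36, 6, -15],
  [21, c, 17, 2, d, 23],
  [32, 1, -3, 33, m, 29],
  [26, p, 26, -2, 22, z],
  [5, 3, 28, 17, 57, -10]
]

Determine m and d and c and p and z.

m = 8, d = -1, c = 38, p = 14, z = 14

Rows 1 and 2 both sum to 100, so that's the common total.
Row 4 has 32 + 1 − 3 + 33 + 29 = 92; the blank must be 100 − 92 = 8.
Column 5 has 8 + 6 + 8 + 22 + 57 = 101; the blank must be 100 − 101 = -1.
Row 3 has 21 + 17 + 2 − 1 + 23 = 62; the blank must be 100 − 62 = 38.
Column 6 has 59 − 15 + 23 + 29 − 10 = 86; the blank must be 100 − 86 = 14.
Row 5 has 26 + 26 − 2 + 22 + 14 = 86; the blank must be 100 − 86 = 14.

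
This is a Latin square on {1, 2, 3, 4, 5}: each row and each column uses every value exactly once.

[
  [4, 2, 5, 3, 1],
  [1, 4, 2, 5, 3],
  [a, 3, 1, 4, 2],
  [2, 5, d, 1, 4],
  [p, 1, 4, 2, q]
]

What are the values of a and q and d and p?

a = 5, q = 5, d = 3, p = 3

At (row 5, col 5): column 5 already has {1, 2, 3, 4}, so the value is 5.
At (row 4, col 3): row 4 already has {1, 2, 4, 5}, so the value is 3.
For row 5, column 1: row 5 already has {1, 2, 4, 5}; that leaves 3.
Cell (3,1): row 3 already has {1, 2, 3, 4} → 5.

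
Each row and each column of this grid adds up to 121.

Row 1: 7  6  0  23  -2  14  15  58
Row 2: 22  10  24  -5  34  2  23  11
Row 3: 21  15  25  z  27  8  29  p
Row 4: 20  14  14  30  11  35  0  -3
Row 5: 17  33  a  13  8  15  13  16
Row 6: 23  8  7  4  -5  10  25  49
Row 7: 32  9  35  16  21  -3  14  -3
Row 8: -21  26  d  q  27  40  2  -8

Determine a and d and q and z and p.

Column 8 has 58 + 11 − 3 + 16 + 49 − 3 − 8 = 120; the blank must be 121 − 120 = 1.
Row 5 has 17 + 33 + 13 + 8 + 15 + 13 + 16 = 115; the blank must be 121 − 115 = 6.
Row 3 has 21 + 15 + 25 + 27 + 8 + 29 + 1 = 126; the blank must be 121 − 126 = -5.
Column 4 has 23 − 5 − 5 + 30 + 13 + 4 + 16 = 76; the blank must be 121 − 76 = 45.
Row 8 has -21 + 26 + 45 + 27 + 40 + 2 − 8 = 111; the blank must be 121 − 111 = 10.

a = 6, d = 10, q = 45, z = -5, p = 1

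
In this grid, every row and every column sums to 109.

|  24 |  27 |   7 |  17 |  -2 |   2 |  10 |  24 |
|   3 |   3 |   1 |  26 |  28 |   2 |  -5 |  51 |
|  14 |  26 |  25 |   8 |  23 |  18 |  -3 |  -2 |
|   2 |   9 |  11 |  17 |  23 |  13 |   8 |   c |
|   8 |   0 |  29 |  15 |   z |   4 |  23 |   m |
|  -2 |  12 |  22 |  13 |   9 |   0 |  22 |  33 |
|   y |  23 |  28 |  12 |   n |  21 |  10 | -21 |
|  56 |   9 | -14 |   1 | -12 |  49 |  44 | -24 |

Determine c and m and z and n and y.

c = 26, m = 22, z = 8, n = 32, y = 4

Row 4: 2 + 9 + 11 + 17 + 23 + 13 + 8 = 83, so its missing entry is 109 − 83 = 26.
Column 1: 24 + 3 + 14 + 2 + 8 − 2 + 56 = 105, so its missing entry is 109 − 105 = 4.
Row 7: 4 + 23 + 28 + 12 + 21 + 10 − 21 = 77, so its missing entry is 109 − 77 = 32.
Column 5: -2 + 28 + 23 + 23 + 9 + 32 − 12 = 101, so its missing entry is 109 − 101 = 8.
Row 5: 8 + 0 + 29 + 15 + 8 + 4 + 23 = 87, so its missing entry is 109 − 87 = 22.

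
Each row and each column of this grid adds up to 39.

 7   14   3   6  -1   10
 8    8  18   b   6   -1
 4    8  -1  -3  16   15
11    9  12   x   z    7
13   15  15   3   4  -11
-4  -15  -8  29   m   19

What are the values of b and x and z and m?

The known cells in row 6 total 21, leaving 39 − 21 = 18 for the blank.
The known cells in row 2 total 39, leaving 39 − 39 = 0 for the blank.
The known cells in column 4 total 35, leaving 39 − 35 = 4 for the blank.
The known cells in row 4 total 43, leaving 39 − 43 = -4 for the blank.

b = 0, x = 4, z = -4, m = 18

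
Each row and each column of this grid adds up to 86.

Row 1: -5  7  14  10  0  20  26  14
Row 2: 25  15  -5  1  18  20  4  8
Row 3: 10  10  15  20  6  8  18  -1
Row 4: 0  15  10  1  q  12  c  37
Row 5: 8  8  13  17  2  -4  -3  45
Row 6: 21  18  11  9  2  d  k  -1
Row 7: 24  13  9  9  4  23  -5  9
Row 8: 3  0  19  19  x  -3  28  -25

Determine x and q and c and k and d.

Row 8 has 3 + 0 + 19 + 19 − 3 + 28 − 25 = 41; the blank must be 86 − 41 = 45.
Column 6 has 20 + 20 + 8 + 12 − 4 + 23 − 3 = 76; the blank must be 86 − 76 = 10.
Column 5 has 0 + 18 + 6 + 2 + 2 + 4 + 45 = 77; the blank must be 86 − 77 = 9.
Row 6 has 21 + 18 + 11 + 9 + 2 + 10 − 1 = 70; the blank must be 86 − 70 = 16.
Row 4 has 0 + 15 + 10 + 1 + 9 + 12 + 37 = 84; the blank must be 86 − 84 = 2.

x = 45, q = 9, c = 2, k = 16, d = 10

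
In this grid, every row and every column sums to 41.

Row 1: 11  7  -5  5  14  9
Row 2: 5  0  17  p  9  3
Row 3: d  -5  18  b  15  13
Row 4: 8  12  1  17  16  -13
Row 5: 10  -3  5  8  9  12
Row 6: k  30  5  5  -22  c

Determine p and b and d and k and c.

p = 7, b = -1, d = 1, k = 6, c = 17

Column 6: 9 + 3 + 13 − 13 + 12 = 24, so its missing entry is 41 − 24 = 17.
Row 6: 30 + 5 + 5 − 22 + 17 = 35, so its missing entry is 41 − 35 = 6.
Column 1: 11 + 5 + 8 + 10 + 6 = 40, so its missing entry is 41 − 40 = 1.
Row 3: 1 − 5 + 18 + 15 + 13 = 42, so its missing entry is 41 − 42 = -1.
Row 2: 5 + 0 + 17 + 9 + 3 = 34, so its missing entry is 41 − 34 = 7.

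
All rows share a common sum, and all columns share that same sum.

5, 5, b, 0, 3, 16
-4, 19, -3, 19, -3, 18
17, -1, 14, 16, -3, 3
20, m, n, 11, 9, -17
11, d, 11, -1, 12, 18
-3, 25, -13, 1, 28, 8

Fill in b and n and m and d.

b = 17, n = 20, m = 3, d = -5

Rows 2 and 3 both sum to 46, so that's the common total.
Row 1: 5 + 5 + 0 + 3 + 16 = 29, so its missing entry is 46 − 29 = 17.
Row 5: 11 + 11 − 1 + 12 + 18 = 51, so its missing entry is 46 − 51 = -5.
Column 2: 5 + 19 − 1 − 5 + 25 = 43, so its missing entry is 46 − 43 = 3.
Row 4: 20 + 3 + 11 + 9 − 17 = 26, so its missing entry is 46 − 26 = 20.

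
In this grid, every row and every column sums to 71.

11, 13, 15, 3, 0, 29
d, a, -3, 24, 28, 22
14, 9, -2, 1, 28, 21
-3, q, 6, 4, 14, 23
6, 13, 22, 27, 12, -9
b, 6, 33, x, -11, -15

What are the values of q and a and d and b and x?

Row 4: -3 + 6 + 4 + 14 + 23 = 44, so its missing entry is 71 − 44 = 27.
Column 2: 13 + 9 + 27 + 13 + 6 = 68, so its missing entry is 71 − 68 = 3.
Column 4: 3 + 24 + 1 + 4 + 27 = 59, so its missing entry is 71 − 59 = 12.
Row 6: 6 + 33 + 12 − 11 − 15 = 25, so its missing entry is 71 − 25 = 46.
Row 2: 3 − 3 + 24 + 28 + 22 = 74, so its missing entry is 71 − 74 = -3.

q = 27, a = 3, d = -3, b = 46, x = 12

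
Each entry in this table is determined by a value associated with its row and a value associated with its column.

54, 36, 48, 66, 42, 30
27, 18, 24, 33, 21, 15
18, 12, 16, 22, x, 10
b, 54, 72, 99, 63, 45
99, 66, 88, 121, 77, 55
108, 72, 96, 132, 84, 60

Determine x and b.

Each row is a constant multiple of every other row — this is a multiplication table with the headers hidden.
Row 3 is 10/30 = 1/3 times row 1, so its entry in column 5 is 42 × 1/3 = 14.
Row 4 is 45/30 = 3/2 times row 1, so its entry in column 1 is 54 × 3/2 = 81.

x = 14, b = 81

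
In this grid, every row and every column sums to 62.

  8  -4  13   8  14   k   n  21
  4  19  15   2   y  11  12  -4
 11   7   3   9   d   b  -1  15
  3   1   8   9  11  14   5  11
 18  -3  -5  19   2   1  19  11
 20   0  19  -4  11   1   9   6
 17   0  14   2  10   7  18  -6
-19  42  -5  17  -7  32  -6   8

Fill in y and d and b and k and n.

Row 2 has 4 + 19 + 15 + 2 + 11 + 12 − 4 = 59; the blank must be 62 − 59 = 3.
Column 5 has 14 + 3 + 11 + 2 + 11 + 10 − 7 = 44; the blank must be 62 − 44 = 18.
Column 7 has 12 − 1 + 5 + 19 + 9 + 18 − 6 = 56; the blank must be 62 − 56 = 6.
Row 1 has 8 − 4 + 13 + 8 + 14 + 6 + 21 = 66; the blank must be 62 − 66 = -4.
Row 3 has 11 + 7 + 3 + 9 + 18 − 1 + 15 = 62; the blank must be 62 − 62 = 0.

y = 3, d = 18, b = 0, k = -4, n = 6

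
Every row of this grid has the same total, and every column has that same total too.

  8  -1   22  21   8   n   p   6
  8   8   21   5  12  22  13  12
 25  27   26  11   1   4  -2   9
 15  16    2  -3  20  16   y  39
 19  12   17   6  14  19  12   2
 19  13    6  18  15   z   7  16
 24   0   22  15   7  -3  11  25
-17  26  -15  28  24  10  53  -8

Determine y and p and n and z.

y = -4, p = 11, n = 26, z = 7

Rows 2 and 3 both sum to 101, so that's the common total.
Row 6: 19 + 13 + 6 + 18 + 15 + 7 + 16 = 94, so its missing entry is 101 − 94 = 7.
Column 6: 22 + 4 + 16 + 19 + 7 − 3 + 10 = 75, so its missing entry is 101 − 75 = 26.
Row 1: 8 − 1 + 22 + 21 + 8 + 26 + 6 = 90, so its missing entry is 101 − 90 = 11.
Row 4: 15 + 16 + 2 − 3 + 20 + 16 + 39 = 105, so its missing entry is 101 − 105 = -4.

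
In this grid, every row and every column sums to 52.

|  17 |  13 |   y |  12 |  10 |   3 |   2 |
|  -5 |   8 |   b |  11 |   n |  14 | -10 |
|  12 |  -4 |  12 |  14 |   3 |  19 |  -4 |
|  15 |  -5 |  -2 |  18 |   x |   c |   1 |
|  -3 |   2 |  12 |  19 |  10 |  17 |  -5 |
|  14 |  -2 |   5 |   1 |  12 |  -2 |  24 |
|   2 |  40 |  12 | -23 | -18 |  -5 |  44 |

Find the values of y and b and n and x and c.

Row 1 has 17 + 13 + 12 + 10 + 3 + 2 = 57; the blank must be 52 − 57 = -5.
Column 3 has -5 + 12 − 2 + 12 + 5 + 12 = 34; the blank must be 52 − 34 = 18.
Row 2 has -5 + 8 + 18 + 11 + 14 − 10 = 36; the blank must be 52 − 36 = 16.
Column 5 has 10 + 16 + 3 + 10 + 12 − 18 = 33; the blank must be 52 − 33 = 19.
Row 4 has 15 − 5 − 2 + 18 + 19 + 1 = 46; the blank must be 52 − 46 = 6.

y = -5, b = 18, n = 16, x = 19, c = 6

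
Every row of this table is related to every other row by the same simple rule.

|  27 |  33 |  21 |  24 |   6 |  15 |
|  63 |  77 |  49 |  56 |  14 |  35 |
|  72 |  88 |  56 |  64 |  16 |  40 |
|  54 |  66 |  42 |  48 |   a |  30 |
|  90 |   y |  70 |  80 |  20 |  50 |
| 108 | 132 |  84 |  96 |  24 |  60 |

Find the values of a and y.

Each row is a constant multiple of every other row — this is a multiplication table with the headers hidden.
Row 4 is 42/21 = 2/1 times row 1, so its entry in column 5 is 6 × 2/1 = 12.
Row 5 is 70/21 = 10/3 times row 1, so its entry in column 2 is 33 × 10/3 = 110.

a = 12, y = 110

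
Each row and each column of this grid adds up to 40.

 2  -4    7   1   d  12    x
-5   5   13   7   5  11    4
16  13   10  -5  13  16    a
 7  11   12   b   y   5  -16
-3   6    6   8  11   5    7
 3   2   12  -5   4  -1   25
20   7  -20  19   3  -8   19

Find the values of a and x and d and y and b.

The known cells in column 4 total 25, leaving 40 − 25 = 15 for the blank.
The known cells in row 4 total 34, leaving 40 − 34 = 6 for the blank.
The known cells in column 5 total 42, leaving 40 − 42 = -2 for the blank.
The known cells in row 1 total 16, leaving 40 − 16 = 24 for the blank.
The known cells in row 3 total 63, leaving 40 − 63 = -23 for the blank.

a = -23, x = 24, d = -2, y = 6, b = 15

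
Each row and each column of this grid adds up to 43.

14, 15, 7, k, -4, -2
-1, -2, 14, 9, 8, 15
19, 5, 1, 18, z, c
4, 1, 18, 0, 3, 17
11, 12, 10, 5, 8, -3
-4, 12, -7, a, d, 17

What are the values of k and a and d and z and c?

Row 1 has 14 + 15 + 7 − 4 − 2 = 30; the blank must be 43 − 30 = 13.
Column 4 has 13 + 9 + 18 + 0 + 5 = 45; the blank must be 43 − 45 = -2.
Row 6 has -4 + 12 − 7 − 2 + 17 = 16; the blank must be 43 − 16 = 27.
Column 5 has -4 + 8 + 3 + 8 + 27 = 42; the blank must be 43 − 42 = 1.
Row 3 has 19 + 5 + 1 + 18 + 1 = 44; the blank must be 43 − 44 = -1.

k = 13, a = -2, d = 27, z = 1, c = -1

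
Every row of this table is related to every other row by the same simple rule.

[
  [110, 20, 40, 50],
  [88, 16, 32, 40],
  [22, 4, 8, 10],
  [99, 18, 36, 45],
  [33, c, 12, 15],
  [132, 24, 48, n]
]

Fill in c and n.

c = 6, n = 60

Each row is a constant multiple of every other row — this is a multiplication table with the headers hidden.
Row 5 is 12/40 = 3/10 times row 1, so its entry in column 2 is 20 × 3/10 = 6.
Row 6 is 48/40 = 6/5 times row 1, so its entry in column 4 is 50 × 6/5 = 60.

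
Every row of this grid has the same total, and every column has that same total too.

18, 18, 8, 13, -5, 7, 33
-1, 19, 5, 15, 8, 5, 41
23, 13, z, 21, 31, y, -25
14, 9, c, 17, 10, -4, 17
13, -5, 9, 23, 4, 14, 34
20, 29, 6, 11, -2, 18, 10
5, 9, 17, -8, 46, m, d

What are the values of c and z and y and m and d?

c = 29, z = 18, y = 11, m = 41, d = -18

Rows 1 and 2 both sum to 92, so that's the common total.
The known cells in column 7 total 110, leaving 92 − 110 = -18 for the blank.
The known cells in row 7 total 51, leaving 92 − 51 = 41 for the blank.
The known cells in row 4 total 63, leaving 92 − 63 = 29 for the blank.
The known cells in column 3 total 74, leaving 92 − 74 = 18 for the blank.
The known cells in row 3 total 81, leaving 92 − 81 = 11 for the blank.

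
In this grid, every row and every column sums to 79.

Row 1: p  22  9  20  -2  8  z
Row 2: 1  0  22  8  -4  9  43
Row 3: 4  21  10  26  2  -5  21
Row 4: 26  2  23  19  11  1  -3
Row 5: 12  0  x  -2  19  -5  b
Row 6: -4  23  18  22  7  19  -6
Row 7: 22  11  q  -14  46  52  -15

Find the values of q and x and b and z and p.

Row 7: 22 + 11 − 14 + 46 + 52 − 15 = 102, so its missing entry is 79 − 102 = -23.
Column 1: 1 + 4 + 26 + 12 − 4 + 22 = 61, so its missing entry is 79 − 61 = 18.
Column 3: 9 + 22 + 10 + 23 + 18 − 23 = 59, so its missing entry is 79 − 59 = 20.
Row 5: 12 + 0 + 20 − 2 + 19 − 5 = 44, so its missing entry is 79 − 44 = 35.
Row 1: 18 + 22 + 9 + 20 − 2 + 8 = 75, so its missing entry is 79 − 75 = 4.

q = -23, x = 20, b = 35, z = 4, p = 18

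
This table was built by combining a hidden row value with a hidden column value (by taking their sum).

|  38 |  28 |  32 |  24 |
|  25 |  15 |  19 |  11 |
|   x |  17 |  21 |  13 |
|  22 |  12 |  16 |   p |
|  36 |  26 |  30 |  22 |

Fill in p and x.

The difference between any two rows is the same in every column — this is an addition table with the headers hidden.
Row 4 minus row 1 is 16 − 32 = -16, so its entry in column 4 is 24 + (-16) = 8.
Row 3 minus row 1 is 21 − 32 = -11, so its entry in column 1 is 38 + (-11) = 27.

p = 8, x = 27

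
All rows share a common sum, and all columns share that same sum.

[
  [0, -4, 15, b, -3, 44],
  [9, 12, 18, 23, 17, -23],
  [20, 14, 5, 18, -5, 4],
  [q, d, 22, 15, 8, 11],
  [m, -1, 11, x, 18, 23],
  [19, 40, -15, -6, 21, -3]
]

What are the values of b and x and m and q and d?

Rows 2 and 3 both sum to 56, so that's the common total.
Column 2 has -4 + 12 + 14 − 1 + 40 = 61; the blank must be 56 − 61 = -5.
Row 1 has 0 − 4 + 15 − 3 + 44 = 52; the blank must be 56 − 52 = 4.
Column 4 has 4 + 23 + 18 + 15 − 6 = 54; the blank must be 56 − 54 = 2.
Row 5 has -1 + 11 + 2 + 18 + 23 = 53; the blank must be 56 − 53 = 3.
Row 4 has -5 + 22 + 15 + 8 + 11 = 51; the blank must be 56 − 51 = 5.

b = 4, x = 2, m = 3, q = 5, d = -5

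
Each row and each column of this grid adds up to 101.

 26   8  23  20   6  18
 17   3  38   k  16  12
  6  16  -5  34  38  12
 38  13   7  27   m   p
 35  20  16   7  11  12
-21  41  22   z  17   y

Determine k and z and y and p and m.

k = 15, z = -2, y = 44, p = 3, m = 13

The known cells in column 5 total 88, leaving 101 − 88 = 13 for the blank.
The known cells in row 2 total 86, leaving 101 − 86 = 15 for the blank.
The known cells in column 4 total 103, leaving 101 − 103 = -2 for the blank.
The known cells in row 6 total 57, leaving 101 − 57 = 44 for the blank.
The known cells in row 4 total 98, leaving 101 − 98 = 3 for the blank.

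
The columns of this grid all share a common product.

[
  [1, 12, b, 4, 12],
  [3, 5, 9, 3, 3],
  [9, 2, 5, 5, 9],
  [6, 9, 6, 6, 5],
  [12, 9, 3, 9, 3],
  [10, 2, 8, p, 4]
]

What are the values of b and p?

b = 3, p = 6

Columns 1 and 5 each multiply to 19440, so every column has product 19440.
Column 3: 9×5×6×3×8 = 6480, so the missing entry is 19440 ÷ 6480 = 3.
Column 4: 4×3×5×6×9 = 3240, so the missing entry is 19440 ÷ 3240 = 6.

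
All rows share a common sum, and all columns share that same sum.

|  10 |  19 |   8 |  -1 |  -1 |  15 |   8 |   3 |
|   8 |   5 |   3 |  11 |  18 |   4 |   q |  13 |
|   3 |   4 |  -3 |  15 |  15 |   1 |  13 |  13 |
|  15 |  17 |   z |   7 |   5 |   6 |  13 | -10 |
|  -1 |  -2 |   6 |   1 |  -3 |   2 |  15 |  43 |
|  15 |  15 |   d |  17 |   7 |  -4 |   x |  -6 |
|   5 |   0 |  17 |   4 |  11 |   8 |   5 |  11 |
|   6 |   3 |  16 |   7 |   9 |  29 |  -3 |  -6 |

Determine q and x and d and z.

q = -1, x = 11, d = 6, z = 8

Rows 1 and 3 both sum to 61, so that's the common total.
Row 2: 8 + 5 + 3 + 11 + 18 + 4 + 13 = 62, so its missing entry is 61 − 62 = -1.
Row 4: 15 + 17 + 7 + 5 + 6 + 13 − 10 = 53, so its missing entry is 61 − 53 = 8.
Column 7: 8 − 1 + 13 + 13 + 15 + 5 − 3 = 50, so its missing entry is 61 − 50 = 11.
Row 6: 15 + 15 + 17 + 7 − 4 + 11 − 6 = 55, so its missing entry is 61 − 55 = 6.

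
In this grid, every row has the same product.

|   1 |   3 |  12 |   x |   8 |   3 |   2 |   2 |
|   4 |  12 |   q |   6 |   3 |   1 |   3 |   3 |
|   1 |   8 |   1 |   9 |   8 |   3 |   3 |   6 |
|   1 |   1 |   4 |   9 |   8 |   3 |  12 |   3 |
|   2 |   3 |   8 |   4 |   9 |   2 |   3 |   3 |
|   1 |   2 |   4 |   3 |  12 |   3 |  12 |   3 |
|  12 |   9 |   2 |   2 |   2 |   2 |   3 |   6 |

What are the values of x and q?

x = 9, q = 4

Rows 3 and 5 each multiply to 31104, so every row has product 31104.
Row 1: 1×3×12×8×3×2×2 = 3456, so the missing entry is 31104 ÷ 3456 = 9.
Row 2: 4×12×6×3×1×3×3 = 7776, so the missing entry is 31104 ÷ 7776 = 4.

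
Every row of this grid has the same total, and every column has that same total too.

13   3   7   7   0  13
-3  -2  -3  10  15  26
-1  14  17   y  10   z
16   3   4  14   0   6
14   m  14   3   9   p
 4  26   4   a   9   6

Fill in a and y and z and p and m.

a = -6, y = 15, z = -12, p = 4, m = -1

Rows 1 and 2 both sum to 43, so that's the common total.
The known cells in row 6 total 49, leaving 43 − 49 = -6 for the blank.
The known cells in column 4 total 28, leaving 43 − 28 = 15 for the blank.
The known cells in row 3 total 55, leaving 43 − 55 = -12 for the blank.
The known cells in column 6 total 39, leaving 43 − 39 = 4 for the blank.
The known cells in row 5 total 44, leaving 43 − 44 = -1 for the blank.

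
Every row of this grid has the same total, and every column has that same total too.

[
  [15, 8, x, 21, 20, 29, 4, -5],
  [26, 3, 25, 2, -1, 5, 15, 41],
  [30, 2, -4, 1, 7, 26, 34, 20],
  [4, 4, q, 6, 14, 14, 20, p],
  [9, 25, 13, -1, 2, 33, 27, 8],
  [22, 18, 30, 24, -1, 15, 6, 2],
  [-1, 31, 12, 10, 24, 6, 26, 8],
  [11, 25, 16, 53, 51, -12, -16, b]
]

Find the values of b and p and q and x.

Rows 2 and 3 both sum to 116, so that's the common total.
Row 8: 11 + 25 + 16 + 53 + 51 − 12 − 16 = 128, so its missing entry is 116 − 128 = -12.
Column 8: -5 + 41 + 20 + 8 + 2 + 8 − 12 = 62, so its missing entry is 116 − 62 = 54.
Row 4: 4 + 4 + 6 + 14 + 14 + 20 + 54 = 116, so its missing entry is 116 − 116 = 0.
Row 1: 15 + 8 + 21 + 20 + 29 + 4 − 5 = 92, so its missing entry is 116 − 92 = 24.

b = -12, p = 54, q = 0, x = 24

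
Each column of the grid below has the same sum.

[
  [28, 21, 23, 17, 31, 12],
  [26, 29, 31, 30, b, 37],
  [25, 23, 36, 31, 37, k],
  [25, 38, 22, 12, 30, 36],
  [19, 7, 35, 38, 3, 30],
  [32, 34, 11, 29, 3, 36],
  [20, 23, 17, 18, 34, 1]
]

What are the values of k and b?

Columns 1 and 4 both add up to 175, so every column sums to 175.
Column 6: 12 + 37 + 36 + 30 + 36 + 1 = 152, so the missing entry is 175 − 152 = 23.
Column 5: 31 + 37 + 30 + 3 + 3 + 34 = 138, so the missing entry is 175 − 138 = 37.

k = 23, b = 37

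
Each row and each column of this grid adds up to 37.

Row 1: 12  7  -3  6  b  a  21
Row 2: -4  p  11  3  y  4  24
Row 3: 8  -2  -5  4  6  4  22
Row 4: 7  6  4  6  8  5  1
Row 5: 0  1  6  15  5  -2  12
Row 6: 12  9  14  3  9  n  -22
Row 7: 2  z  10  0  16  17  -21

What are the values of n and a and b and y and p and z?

Row 6 has 12 + 9 + 14 + 3 + 9 − 22 = 25; the blank must be 37 − 25 = 12.
Row 7 has 2 + 10 + 0 + 16 + 17 − 21 = 24; the blank must be 37 − 24 = 13.
Column 2 has 7 − 2 + 6 + 1 + 9 + 13 = 34; the blank must be 37 − 34 = 3.
Row 2 has -4 + 3 + 11 + 3 + 4 + 24 = 41; the blank must be 37 − 41 = -4.
Column 5 has -4 + 6 + 8 + 5 + 9 + 16 = 40; the blank must be 37 − 40 = -3.
Row 1 has 12 + 7 − 3 + 6 − 3 + 21 = 40; the blank must be 37 − 40 = -3.

n = 12, a = -3, b = -3, y = -4, p = 3, z = 13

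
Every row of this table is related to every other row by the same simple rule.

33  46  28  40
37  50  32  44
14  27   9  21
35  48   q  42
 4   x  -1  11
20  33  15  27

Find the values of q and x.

The difference between any two rows is the same in every column — this is an addition table with the headers hidden.
Row 4 minus row 1 is 35 − 33 = 2, so its entry in column 3 is 28 + 2 = 30.
Row 5 minus row 1 is 4 − 33 = -29, so its entry in column 2 is 46 + (-29) = 17.

q = 30, x = 17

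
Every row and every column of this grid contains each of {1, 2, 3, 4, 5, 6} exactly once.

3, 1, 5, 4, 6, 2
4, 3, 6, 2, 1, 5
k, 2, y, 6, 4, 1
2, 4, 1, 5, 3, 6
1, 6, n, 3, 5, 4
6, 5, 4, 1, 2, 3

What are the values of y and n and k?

y = 3, n = 2, k = 5

For row 3, column 1: column 1 already has {1, 2, 3, 4, 6}; that leaves 5.
For row 5, column 3: row 5 already has {1, 3, 4, 5, 6}; that leaves 2.
Cell (3,3): row 3 already has {1, 2, 4, 5, 6} → 3.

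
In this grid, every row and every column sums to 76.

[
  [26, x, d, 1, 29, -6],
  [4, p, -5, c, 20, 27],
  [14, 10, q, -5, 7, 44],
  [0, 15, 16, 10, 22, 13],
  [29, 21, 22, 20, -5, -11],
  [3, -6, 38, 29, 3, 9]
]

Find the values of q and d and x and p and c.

Row 3 has 14 + 10 − 5 + 7 + 44 = 70; the blank must be 76 − 70 = 6.
Column 3 has -5 + 6 + 16 + 22 + 38 = 77; the blank must be 76 − 77 = -1.
Row 1 has 26 − 1 + 1 + 29 − 6 = 49; the blank must be 76 − 49 = 27.
Column 2 has 27 + 10 + 15 + 21 − 6 = 67; the blank must be 76 − 67 = 9.
Row 2 has 4 + 9 − 5 + 20 + 27 = 55; the blank must be 76 − 55 = 21.

q = 6, d = -1, x = 27, p = 9, c = 21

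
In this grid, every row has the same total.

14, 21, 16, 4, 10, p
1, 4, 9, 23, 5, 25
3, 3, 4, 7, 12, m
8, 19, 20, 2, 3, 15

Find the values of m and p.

Row 2 sums to 67 and so does row 4; that's the common total.
In row 3 the known cells total 29, leaving 67 − 29 = 38.
In row 1 the known cells total 65, leaving 67 − 65 = 2.

m = 38, p = 2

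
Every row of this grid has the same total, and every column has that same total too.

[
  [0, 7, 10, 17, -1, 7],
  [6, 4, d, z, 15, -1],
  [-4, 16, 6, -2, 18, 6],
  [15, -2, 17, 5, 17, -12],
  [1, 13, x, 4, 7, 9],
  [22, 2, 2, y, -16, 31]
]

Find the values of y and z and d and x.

Rows 1 and 3 both sum to 40, so that's the common total.
Row 6: 22 + 2 + 2 − 16 + 31 = 41, so its missing entry is 40 − 41 = -1.
Column 4: 17 − 2 + 5 + 4 − 1 = 23, so its missing entry is 40 − 23 = 17.
Row 2: 6 + 4 + 17 + 15 − 1 = 41, so its missing entry is 40 − 41 = -1.
Row 5: 1 + 13 + 4 + 7 + 9 = 34, so its missing entry is 40 − 34 = 6.

y = -1, z = 17, d = -1, x = 6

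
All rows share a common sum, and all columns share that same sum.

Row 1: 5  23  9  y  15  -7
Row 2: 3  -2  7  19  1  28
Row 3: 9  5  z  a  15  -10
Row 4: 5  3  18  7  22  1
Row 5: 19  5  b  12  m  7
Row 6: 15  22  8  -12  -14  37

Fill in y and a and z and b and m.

Rows 2 and 4 both sum to 56, so that's the common total.
Column 5 has 15 + 1 + 15 + 22 − 14 = 39; the blank must be 56 − 39 = 17.
Row 1 has 5 + 23 + 9 + 15 − 7 = 45; the blank must be 56 − 45 = 11.
Row 5 has 19 + 5 + 12 + 17 + 7 = 60; the blank must be 56 − 60 = -4.
Column 4 has 11 + 19 + 7 + 12 − 12 = 37; the blank must be 56 − 37 = 19.
Row 3 has 9 + 5 + 19 + 15 − 10 = 38; the blank must be 56 − 38 = 18.

y = 11, a = 19, z = 18, b = -4, m = 17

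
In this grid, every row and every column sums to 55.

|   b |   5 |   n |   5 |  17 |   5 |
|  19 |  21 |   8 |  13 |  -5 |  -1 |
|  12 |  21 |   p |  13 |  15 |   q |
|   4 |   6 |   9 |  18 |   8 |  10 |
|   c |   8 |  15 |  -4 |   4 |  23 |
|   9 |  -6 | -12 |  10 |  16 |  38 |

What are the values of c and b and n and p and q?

Row 5: 8 + 15 − 4 + 4 + 23 = 46, so its missing entry is 55 − 46 = 9.
Column 1: 19 + 12 + 4 + 9 + 9 = 53, so its missing entry is 55 − 53 = 2.
Row 1: 2 + 5 + 5 + 17 + 5 = 34, so its missing entry is 55 − 34 = 21.
Column 3: 21 + 8 + 9 + 15 − 12 = 41, so its missing entry is 55 − 41 = 14.
Row 3: 12 + 21 + 14 + 13 + 15 = 75, so its missing entry is 55 − 75 = -20.

c = 9, b = 2, n = 21, p = 14, q = -20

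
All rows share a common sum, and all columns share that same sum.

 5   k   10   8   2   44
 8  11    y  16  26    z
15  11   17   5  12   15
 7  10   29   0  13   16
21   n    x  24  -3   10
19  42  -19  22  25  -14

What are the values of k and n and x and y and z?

Rows 3 and 4 both sum to 75, so that's the common total.
The known cells in row 1 total 69, leaving 75 − 69 = 6 for the blank.
The known cells in column 6 total 71, leaving 75 − 71 = 4 for the blank.
The known cells in row 2 total 65, leaving 75 − 65 = 10 for the blank.
The known cells in column 3 total 47, leaving 75 − 47 = 28 for the blank.
The known cells in row 5 total 80, leaving 75 − 80 = -5 for the blank.

k = 6, n = -5, x = 28, y = 10, z = 4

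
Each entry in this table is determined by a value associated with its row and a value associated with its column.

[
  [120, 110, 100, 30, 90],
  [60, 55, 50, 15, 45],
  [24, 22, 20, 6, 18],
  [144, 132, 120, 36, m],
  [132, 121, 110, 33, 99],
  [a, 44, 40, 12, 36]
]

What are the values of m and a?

Each row is a constant multiple of every other row — this is a multiplication table with the headers hidden.
Row 4 is 120/100 = 6/5 times row 1, so its entry in column 5 is 90 × 6/5 = 108.
Row 6 is 40/100 = 2/5 times row 1, so its entry in column 1 is 120 × 2/5 = 48.

m = 108, a = 48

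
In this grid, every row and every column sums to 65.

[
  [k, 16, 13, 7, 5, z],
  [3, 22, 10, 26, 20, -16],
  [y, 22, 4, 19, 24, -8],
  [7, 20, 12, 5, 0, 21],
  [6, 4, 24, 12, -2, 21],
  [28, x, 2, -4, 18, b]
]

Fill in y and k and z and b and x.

Row 3: 22 + 4 + 19 + 24 − 8 = 61, so its missing entry is 65 − 61 = 4.
Column 1: 3 + 4 + 7 + 6 + 28 = 48, so its missing entry is 65 − 48 = 17.
Column 2: 16 + 22 + 22 + 20 + 4 = 84, so its missing entry is 65 − 84 = -19.
Row 6: 28 − 19 + 2 − 4 + 18 = 25, so its missing entry is 65 − 25 = 40.
Row 1: 17 + 16 + 13 + 7 + 5 = 58, so its missing entry is 65 − 58 = 7.

y = 4, k = 17, z = 7, b = 40, x = -19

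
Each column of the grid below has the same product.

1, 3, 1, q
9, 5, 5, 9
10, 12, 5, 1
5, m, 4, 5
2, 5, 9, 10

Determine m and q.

Columns 1 and 3 each multiply to 900, so every column has product 900.
Column 2: 3×5×12×5 = 900, so the missing entry is 900 ÷ 900 = 1.
Column 4: 9×1×5×10 = 450, so the missing entry is 900 ÷ 450 = 2.

m = 1, q = 2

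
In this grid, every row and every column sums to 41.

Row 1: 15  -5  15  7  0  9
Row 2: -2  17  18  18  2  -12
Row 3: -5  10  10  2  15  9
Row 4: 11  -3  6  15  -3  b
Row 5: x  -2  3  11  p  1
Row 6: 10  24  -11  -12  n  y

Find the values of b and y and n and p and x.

The known cells in column 1 total 29, leaving 41 − 29 = 12 for the blank.
The known cells in row 5 total 25, leaving 41 − 25 = 16 for the blank.
The known cells in column 5 total 30, leaving 41 − 30 = 11 for the blank.
The known cells in row 6 total 22, leaving 41 − 22 = 19 for the blank.
The known cells in row 4 total 26, leaving 41 − 26 = 15 for the blank.

b = 15, y = 19, n = 11, p = 16, x = 12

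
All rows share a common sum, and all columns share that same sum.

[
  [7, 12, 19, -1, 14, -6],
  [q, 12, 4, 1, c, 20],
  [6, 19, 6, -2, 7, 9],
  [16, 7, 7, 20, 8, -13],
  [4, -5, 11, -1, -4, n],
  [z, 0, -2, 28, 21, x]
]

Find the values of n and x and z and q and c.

Rows 1 and 3 both sum to 45, so that's the common total.
The known cells in column 5 total 46, leaving 45 − 46 = -1 for the blank.
The known cells in row 5 total 5, leaving 45 − 5 = 40 for the blank.
The known cells in column 6 total 50, leaving 45 − 50 = -5 for the blank.
The known cells in row 6 total 42, leaving 45 − 42 = 3 for the blank.
The known cells in row 2 total 36, leaving 45 − 36 = 9 for the blank.

n = 40, x = -5, z = 3, q = 9, c = -1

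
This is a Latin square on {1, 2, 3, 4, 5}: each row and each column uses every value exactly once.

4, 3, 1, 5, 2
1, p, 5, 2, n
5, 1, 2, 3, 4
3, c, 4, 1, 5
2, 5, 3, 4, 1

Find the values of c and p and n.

Cell (4,2): row 4 already has {1, 3, 4, 5} → 2.
For row 2, column 2: column 2 already has {1, 2, 3, 5}; that leaves 4.
At (row 2, col 5): row 2 already has {1, 2, 4, 5}, so the value is 3.

c = 2, p = 4, n = 3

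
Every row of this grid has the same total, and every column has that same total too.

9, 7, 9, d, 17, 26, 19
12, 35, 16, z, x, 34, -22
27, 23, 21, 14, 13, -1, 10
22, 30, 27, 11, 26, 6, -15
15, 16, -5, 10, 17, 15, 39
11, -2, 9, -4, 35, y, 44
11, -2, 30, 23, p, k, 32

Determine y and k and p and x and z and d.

y = 14, k = 13, p = 0, x = -1, z = 33, d = 20

Rows 3 and 4 both sum to 107, so that's the common total.
The known cells in row 6 total 93, leaving 107 − 93 = 14 for the blank.
The known cells in column 6 total 94, leaving 107 − 94 = 13 for the blank.
The known cells in row 1 total 87, leaving 107 − 87 = 20 for the blank.
The known cells in row 7 total 107, leaving 107 − 107 = 0 for the blank.
The known cells in column 5 total 108, leaving 107 − 108 = -1 for the blank.
The known cells in row 2 total 74, leaving 107 − 74 = 33 for the blank.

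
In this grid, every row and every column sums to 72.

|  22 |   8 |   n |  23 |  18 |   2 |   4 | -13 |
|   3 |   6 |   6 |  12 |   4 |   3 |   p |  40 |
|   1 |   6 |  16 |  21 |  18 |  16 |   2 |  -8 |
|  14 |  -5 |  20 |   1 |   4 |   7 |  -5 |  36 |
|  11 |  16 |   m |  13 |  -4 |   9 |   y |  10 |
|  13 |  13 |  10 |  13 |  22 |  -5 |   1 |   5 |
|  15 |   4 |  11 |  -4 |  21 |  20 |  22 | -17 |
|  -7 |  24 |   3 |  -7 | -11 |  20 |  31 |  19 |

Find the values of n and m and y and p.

n = 8, m = -2, y = 19, p = -2

The known cells in row 2 total 74, leaving 72 − 74 = -2 for the blank.
The known cells in row 1 total 64, leaving 72 − 64 = 8 for the blank.
The known cells in column 7 total 53, leaving 72 − 53 = 19 for the blank.
The known cells in row 5 total 74, leaving 72 − 74 = -2 for the blank.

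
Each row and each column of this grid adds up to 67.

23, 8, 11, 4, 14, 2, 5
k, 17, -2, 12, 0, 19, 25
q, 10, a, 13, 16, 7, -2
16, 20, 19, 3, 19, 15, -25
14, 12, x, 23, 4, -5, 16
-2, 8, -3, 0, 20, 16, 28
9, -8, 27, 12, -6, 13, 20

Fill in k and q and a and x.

k = -4, q = 11, a = 12, x = 3

Row 2: 17 − 2 + 12 + 0 + 19 + 25 = 71, so its missing entry is 67 − 71 = -4.
Column 1: 23 − 4 + 16 + 14 − 2 + 9 = 56, so its missing entry is 67 − 56 = 11.
Row 5: 14 + 12 + 23 + 4 − 5 + 16 = 64, so its missing entry is 67 − 64 = 3.
Row 3: 11 + 10 + 13 + 16 + 7 − 2 = 55, so its missing entry is 67 − 55 = 12.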